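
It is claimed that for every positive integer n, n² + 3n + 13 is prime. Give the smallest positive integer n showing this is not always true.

n = 9

n = 1: n² + 3n + 13 = 17, prime.
n = 2: n² + 3n + 13 = 23, prime.
n = 3: n² + 3n + 13 = 31, prime.
n = 4: n² + 3n + 13 = 41, prime.
n = 5: n² + 3n + 13 = 53, prime.
n = 6: n² + 3n + 13 = 67, prime.
n = 7: n² + 3n + 13 = 83, prime.
n = 8: n² + 3n + 13 = 101, prime.
n = 9: n² + 3n + 13 = 121 = 11 × 11, composite.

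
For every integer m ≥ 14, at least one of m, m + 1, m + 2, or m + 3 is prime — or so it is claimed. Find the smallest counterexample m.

A counterexample is any integer m ≥ 14 such that m, m + 1, m + 2, m + 3 are all composite; we check each in order.
For m = 14, 15, 16, 17, 18, 19, 20, 21, 22, 23 the conclusion holds.
m = 24: 24 = 2 × 12; 25 = 5 × 5; 26 = 2 × 13; 27 = 3 × 9 — all composite.
Thus m = 24 disproves the claim, and no smaller m works.

m = 24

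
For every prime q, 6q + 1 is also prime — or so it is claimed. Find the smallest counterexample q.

q = 19

We need the least prime q for which 6q + 1 is not prime.
For q = 2, 3, 5, 7, 11, 13, 17 the conclusion holds.
q = 19: 6q + 1 = 115 = 5 × 23, not prime.
So q = 19 is the smallest counterexample.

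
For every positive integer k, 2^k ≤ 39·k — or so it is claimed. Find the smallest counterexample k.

k = 9

We need the least positive integer k for which 2^k > 39·k.
k = 1: 2^k = 2 and 39·k = 39, so 2 ≤ 39.
k = 2: 2^k = 4 and 39·k = 78, so 4 ≤ 78.
k = 3: 2^k = 8 and 39·k = 117, so 8 ≤ 117.
k = 4: 2^k = 16 and 39·k = 156, so 16 ≤ 156.
k = 5: 2^k = 32 and 39·k = 195, so 32 ≤ 195.
k = 6: 2^k = 64 and 39·k = 234, so 64 ≤ 234.
k = 7: 2^k = 128 and 39·k = 273, so 128 ≤ 273.
k = 8: 2^k = 256 and 39·k = 312, so 256 ≤ 312.
k = 9: 2^k = 512 and 39·k = 351, so 512 > 351.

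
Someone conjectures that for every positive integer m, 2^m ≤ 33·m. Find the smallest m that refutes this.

m = 9

For m = 1, 2, 3, 4, 5, 6, 7, 8 the conclusion holds.
m = 9: 2^m = 512 and 33·m = 297, so 512 > 297.
Thus m = 9 disproves the claim, and no smaller m works.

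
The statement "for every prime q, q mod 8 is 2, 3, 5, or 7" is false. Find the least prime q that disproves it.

q = 17

We need the least prime q for which the claim fails.
q = 2: 2 mod 8 = 2.
q = 3: 3 mod 8 = 3.
q = 5: 5 mod 8 = 5.
q = 7: 7 mod 8 = 7.
q = 11: 11 mod 8 = 3.
q = 13: 13 mod 8 = 5.
q = 17: 17 mod 8 = 1 — not in {2, 3, 5, 7}.
Hence q = 17 is a counterexample.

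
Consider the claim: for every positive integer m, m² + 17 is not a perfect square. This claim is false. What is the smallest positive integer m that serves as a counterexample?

Check each positive integer m in order until m² + 17 is a perfect square.
m = 1: 1² + 17 = 18, not a perfect square.
m = 2: 2² + 17 = 21, not a perfect square.
m = 3: 3² + 17 = 26, not a perfect square.
m = 4: 4² + 17 = 33, not a perfect square.
m = 5: 5² + 17 = 42, not a perfect square.
m = 6: 6² + 17 = 53, not a perfect square.
m = 7: 7² + 17 = 66, not a perfect square.
m = 8: 8² + 17 = 81 = 9², a perfect square.

m = 8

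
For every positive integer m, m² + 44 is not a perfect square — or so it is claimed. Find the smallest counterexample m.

m = 10

For m = 1, 2, 3, 4, 5, 6, 7, 8, 9 the conclusion holds.
m = 10: 10² + 44 = 144 = 12², a perfect square.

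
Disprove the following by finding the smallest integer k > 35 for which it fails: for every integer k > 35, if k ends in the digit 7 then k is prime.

k = 57

For k = 37, 47 the conclusion holds.
k = 57: 57 ends in 7; 57 = 3 × 19, composite.
So k = 57 is the smallest counterexample.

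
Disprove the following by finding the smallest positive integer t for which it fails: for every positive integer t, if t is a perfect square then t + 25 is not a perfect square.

A counterexample is any positive integer t such that t is a perfect square but t + 25 is a perfect square; we check each in order.
For t = 1, 4, 9, 16, …, 81, 100, 121 the conclusion holds.
t = 144: 144 = 12² and 144 + 25 = 169 = 13².
So t = 144 is the smallest counterexample.

t = 144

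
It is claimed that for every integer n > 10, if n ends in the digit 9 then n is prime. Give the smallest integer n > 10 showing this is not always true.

We need the least integer n > 10 for which n ends in the digit 9 but n is not prime.
For n = 19, 29 the conclusion holds.
n = 39: 39 ends in 9; 39 = 3 × 13, composite.

n = 39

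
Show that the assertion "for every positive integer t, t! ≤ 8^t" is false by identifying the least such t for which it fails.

Check each positive integer t in order until t! > 8^t.
For t = 1, 2, 3, 4, …, 17, 18, 19 the conclusion holds.
t = 20: t! = 2432902008176640000 and 8^t = 1152921504606846976, so 2432902008176640000 > 1152921504606846976.

t = 20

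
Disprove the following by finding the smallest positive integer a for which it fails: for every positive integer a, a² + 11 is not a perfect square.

a = 5

We need the least positive integer a for which a² + 11 is a perfect square.
The first 4 eligible values, up to a = 4, all satisfy the conclusion.
a = 5: 5² + 11 = 36 = 6², a perfect square.
Thus a = 5 disproves the claim, and no smaller a works.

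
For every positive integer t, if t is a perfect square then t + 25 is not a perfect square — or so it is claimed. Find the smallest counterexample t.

The first 11 eligible values, up to t = 121, all satisfy the conclusion.
t = 144: 144 = 12² and 144 + 25 = 169 = 13².

t = 144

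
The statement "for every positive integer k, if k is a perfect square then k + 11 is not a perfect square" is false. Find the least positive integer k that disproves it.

k = 25

For k = 1, 4, 9, 16 the conclusion holds.
k = 25: 25 = 5² and 25 + 11 = 36 = 6².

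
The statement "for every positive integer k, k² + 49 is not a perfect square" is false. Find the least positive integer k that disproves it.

A counterexample is any positive integer k such that k² + 49 is a perfect square; we check each in order.
For k = 1, 2, 3, 4, …, 21, 22, 23 the conclusion holds.
k = 24: 24² + 49 = 625 = 25², a perfect square.

k = 24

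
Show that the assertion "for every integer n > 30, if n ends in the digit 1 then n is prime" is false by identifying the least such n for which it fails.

n = 51

A counterexample is any integer n > 30 such that n ends in the digit 1 but n is not prime; we check each in order.
n = 31: 31 ends in 1 and is prime.
n = 41: 41 ends in 1 and is prime.
n = 51: 51 ends in 1; 51 = 3 × 17, composite.
Hence n = 51 is a counterexample.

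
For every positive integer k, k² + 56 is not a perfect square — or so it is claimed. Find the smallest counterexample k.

The first 4 eligible values, up to k = 4, all satisfy the conclusion.
k = 5: 5² + 56 = 81 = 9², a perfect square.

k = 5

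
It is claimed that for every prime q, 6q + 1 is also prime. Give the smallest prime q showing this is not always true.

A counterexample is any prime q such that 6q + 1 is not prime; we check each in order.
For q = 2, 3, 5, 7, 11, 13, 17 the conclusion holds.
q = 19: 6q + 1 = 115 = 5 × 23, not prime.
Thus q = 19 disproves the claim, and no smaller q works.

q = 19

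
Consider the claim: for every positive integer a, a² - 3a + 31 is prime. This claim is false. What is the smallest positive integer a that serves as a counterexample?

a = 4

For a = 1, 2, 3 the conclusion holds.
a = 4: a² - 3a + 31 = 35 = 5 × 7, composite.
So a = 4 is the smallest counterexample.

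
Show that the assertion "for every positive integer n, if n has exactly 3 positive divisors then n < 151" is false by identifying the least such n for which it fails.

n = 169

Check each positive integer n in order until n has exactly 3 positive divisors but the claim fails.
n = 4: τ(4) = 3; 4 < 151.
n = 9: τ(9) = 3; 9 < 151.
n = 25: τ(25) = 3; 25 < 151.
n = 49: τ(49) = 3; 49 < 151.
n = 121: τ(121) = 3; 121 < 151.
n = 169: τ(169) = 3; 169 ≥ 151.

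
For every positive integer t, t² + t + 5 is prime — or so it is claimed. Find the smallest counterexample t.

For t = 1, 2, 3 the conclusion holds.
t = 4: t² + t + 5 = 25 = 5 × 5, composite.

t = 4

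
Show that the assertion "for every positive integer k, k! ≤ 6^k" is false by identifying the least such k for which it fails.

A counterexample is any positive integer k such that k! > 6^k; we check each in order.
For k = 1, 2, 3, 4, …, 11, 12, 13 the conclusion holds.
k = 14: k! = 87178291200 and 6^k = 78364164096, so 87178291200 > 78364164096.

k = 14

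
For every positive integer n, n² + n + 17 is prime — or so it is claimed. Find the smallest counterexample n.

n = 16

A counterexample is any positive integer n such that n² + n + 17 is not prime; we check each in order.
For n = 1, 2, 3, 4, …, 13, 14, 15 the conclusion holds.
n = 16: n² + n + 17 = 289 = 17 × 17, composite.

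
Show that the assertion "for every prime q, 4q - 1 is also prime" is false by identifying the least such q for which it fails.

q = 7

Check each prime q in order until 4q - 1 is not prime.
For q = 2, 3, 5 the conclusion holds.
q = 7: 4q - 1 = 27 = 3 × 9, not prime.
Thus q = 7 disproves the claim, and no smaller q works.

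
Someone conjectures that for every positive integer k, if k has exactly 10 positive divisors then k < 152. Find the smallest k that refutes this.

For k = 48, 80, 112 the conclusion holds.
k = 162: τ(162) = 10; 162 ≥ 152.

k = 162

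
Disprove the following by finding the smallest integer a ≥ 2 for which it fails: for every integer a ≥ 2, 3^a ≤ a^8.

a = 23

Check each integer a ≥ 2 in order until 3^a > a^8.
The first 21 eligible values, up to a = 22, all satisfy the conclusion.
a = 23: 3^a = 94143178827 and a^8 = 78310985281, so 94143178827 > 78310985281.
Thus a = 23 disproves the claim, and no smaller a works.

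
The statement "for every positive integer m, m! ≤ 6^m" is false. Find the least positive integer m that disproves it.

m = 14

For m = 1, 2, 3, 4, …, 11, 12, 13 the conclusion holds.
m = 14: m! = 87178291200 and 6^m = 78364164096, so 87178291200 > 78364164096.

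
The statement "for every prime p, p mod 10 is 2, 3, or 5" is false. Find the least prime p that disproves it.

p = 7

We need the least prime p for which the claim fails.
p = 2: 2 mod 10 = 2.
p = 3: 3 mod 10 = 3.
p = 5: 5 mod 10 = 5.
p = 7: 7 mod 10 = 7 — not in {2, 3, 5}.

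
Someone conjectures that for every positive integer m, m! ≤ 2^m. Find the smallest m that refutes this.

m = 4

A counterexample is any positive integer m such that m! > 2^m; we check each in order.
For m = 1, 2, 3 the conclusion holds.
m = 4: m! = 24 and 2^m = 16, so 24 > 16.
Thus m = 4 disproves the claim, and no smaller m works.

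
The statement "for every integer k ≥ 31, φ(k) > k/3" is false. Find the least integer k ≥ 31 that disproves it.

We need the least integer k ≥ 31 for which the claim fails.
For k = 31, 32, 33, 34, 35 the conclusion holds.
k = 36: φ(36) = 12 and 36/3 = 12, so φ(36) ≤ 36/3.
Hence k = 36 is a counterexample.

k = 36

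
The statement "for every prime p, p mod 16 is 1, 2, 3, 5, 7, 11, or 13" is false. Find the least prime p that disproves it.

p = 31

For p = 2, 3, 5, 7, 11, 13, 17, 19, 23, 29 the conclusion holds.
p = 31: 31 mod 16 = 15 — not in {1, 2, 3, 5, 7, 11, 13}.
Thus p = 31 disproves the claim, and no smaller p works.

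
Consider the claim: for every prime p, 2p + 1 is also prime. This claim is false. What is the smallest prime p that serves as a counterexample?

A counterexample is any prime p such that 2p + 1 is not prime; we check each in order.
p = 2: 2p + 1 = 5, prime.
p = 3: 2p + 1 = 7, prime.
p = 5: 2p + 1 = 11, prime.
p = 7: 2p + 1 = 15 = 3 × 5, not prime.

p = 7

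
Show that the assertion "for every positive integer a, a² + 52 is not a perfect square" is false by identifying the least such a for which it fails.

a = 12

For a = 1, 2, 3, 4, …, 9, 10, 11 the conclusion holds.
a = 12: 12² + 52 = 196 = 14², a perfect square.
Hence a = 12 is a counterexample.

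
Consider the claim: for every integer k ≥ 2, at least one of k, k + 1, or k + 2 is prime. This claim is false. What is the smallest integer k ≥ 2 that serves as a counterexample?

k = 8

Check each integer k ≥ 2 in order until k, k + 1, k + 2 are all composite.
The first 6 eligible values, up to k = 7, all satisfy the conclusion.
k = 8: 8 = 2 × 4; 9 = 3 × 3; 10 = 2 × 5 — all composite.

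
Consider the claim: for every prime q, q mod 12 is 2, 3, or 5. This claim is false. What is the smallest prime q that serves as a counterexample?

q = 2: 2 mod 12 = 2.
q = 3: 3 mod 12 = 3.
q = 5: 5 mod 12 = 5.
q = 7: 7 mod 12 = 7 — not in {2, 3, 5}.

q = 7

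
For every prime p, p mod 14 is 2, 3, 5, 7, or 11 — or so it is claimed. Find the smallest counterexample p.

Check each prime p in order until the claim fails.
The first 5 eligible values, up to p = 11, all satisfy the conclusion.
p = 13: 13 mod 14 = 13 — not in {2, 3, 5, 7, 11}.
So p = 13 is the smallest counterexample.

p = 13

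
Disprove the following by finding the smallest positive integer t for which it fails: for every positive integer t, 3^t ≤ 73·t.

t = 6

Check each positive integer t in order until 3^t > 73·t.
The first 5 eligible values, up to t = 5, all satisfy the conclusion.
t = 6: 3^t = 729 and 73·t = 438, so 729 > 438.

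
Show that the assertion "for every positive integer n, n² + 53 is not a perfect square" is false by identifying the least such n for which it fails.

n = 26

For n = 1, 2, 3, 4, …, 23, 24, 25 the conclusion holds.
n = 26: 26² + 53 = 729 = 27², a perfect square.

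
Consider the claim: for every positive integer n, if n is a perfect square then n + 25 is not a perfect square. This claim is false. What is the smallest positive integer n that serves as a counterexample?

Check each positive integer n in order until n is a perfect square but n + 25 is a perfect square.
The first 11 eligible values, up to n = 121, all satisfy the conclusion.
n = 144: 144 = 12² and 144 + 25 = 169 = 13².
Thus n = 144 disproves the claim, and no smaller n works.

n = 144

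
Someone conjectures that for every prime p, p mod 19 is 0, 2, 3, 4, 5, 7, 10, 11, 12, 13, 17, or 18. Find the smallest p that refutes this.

p = 47

The first 14 eligible values, up to p = 43, all satisfy the conclusion.
p = 47: 47 mod 19 = 9 — not in {0, 2, 3, 4, 5, 7, 10, 11, 12, 13, 17, 18}.
Hence p = 47 is a counterexample.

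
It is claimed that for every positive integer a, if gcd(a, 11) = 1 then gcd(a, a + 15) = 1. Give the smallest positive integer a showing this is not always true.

a = 3

a = 1: gcd(1, 16) = 1.
a = 2: gcd(2, 17) = 1.
a = 3: gcd(3, 18) = 3.
Hence a = 3 is a counterexample.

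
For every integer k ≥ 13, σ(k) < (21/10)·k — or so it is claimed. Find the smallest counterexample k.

k = 18

Check each integer k ≥ 13 in order until the claim fails.
k = 13: σ(13) = 14; 14 < 273/10.
k = 14: σ(14) = 24; 24 < 147/5.
k = 15: σ(15) = 24; 24 < 63/2.
k = 16: σ(16) = 31; 31 < 168/5.
k = 17: σ(17) = 18; 18 < 357/10.
k = 18: σ(18) = 39; 39 ≥ 189/5.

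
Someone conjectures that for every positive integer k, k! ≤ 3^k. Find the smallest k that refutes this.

Check each positive integer k in order until k! > 3^k.
k = 1: k! = 1 and 3^k = 3, so 1 ≤ 3.
k = 2: k! = 2 and 3^k = 9, so 2 ≤ 9.
k = 3: k! = 6 and 3^k = 27, so 6 ≤ 27.
k = 4: k! = 24 and 3^k = 81, so 24 ≤ 81.
k = 5: k! = 120 and 3^k = 243, so 120 ≤ 243.
k = 6: k! = 720 and 3^k = 729, so 720 ≤ 729.
k = 7: k! = 5040 and 3^k = 2187, so 5040 > 2187.
So k = 7 is the smallest counterexample.

k = 7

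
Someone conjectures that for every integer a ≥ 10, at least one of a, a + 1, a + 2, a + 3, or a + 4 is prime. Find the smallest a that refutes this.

We need the least integer a ≥ 10 for which a, a + 1, a + 2, a + 3, a + 4 are all composite.
For a = 10, 11, 12, 13, …, 21, 22, 23 the conclusion holds.
a = 24: 24 = 2 × 12; 25 = 5 × 5; 26 = 2 × 13; 27 = 3 × 9; 28 = 2 × 14 — all composite.

a = 24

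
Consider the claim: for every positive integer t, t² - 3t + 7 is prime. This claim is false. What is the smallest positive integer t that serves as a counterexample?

t = 6

Check each positive integer t in order until t² - 3t + 7 is not prime.
t = 1: t² - 3t + 7 = 5, prime.
t = 2: t² - 3t + 7 = 5, prime.
t = 3: t² - 3t + 7 = 7, prime.
t = 4: t² - 3t + 7 = 11, prime.
t = 5: t² - 3t + 7 = 17, prime.
t = 6: t² - 3t + 7 = 25 = 5 × 5, composite.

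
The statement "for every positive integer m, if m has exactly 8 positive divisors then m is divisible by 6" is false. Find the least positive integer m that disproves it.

m = 24: τ(24) = 8; 24 mod 6 = 0.
m = 30: τ(30) = 8; 30 mod 6 = 0.
m = 40: τ(40) = 8; 40 mod 6 = 4.
So m = 40 is the smallest counterexample.

m = 40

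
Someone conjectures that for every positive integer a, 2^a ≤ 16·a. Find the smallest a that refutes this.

Check each positive integer a in order until 2^a > 16·a.
a = 1: 2^a = 2 and 16·a = 16, so 2 ≤ 16.
a = 2: 2^a = 4 and 16·a = 32, so 4 ≤ 32.
a = 3: 2^a = 8 and 16·a = 48, so 8 ≤ 48.
a = 4: 2^a = 16 and 16·a = 64, so 16 ≤ 64.
a = 5: 2^a = 32 and 16·a = 80, so 32 ≤ 80.
a = 6: 2^a = 64 and 16·a = 96, so 64 ≤ 96.
a = 7: 2^a = 128 and 16·a = 112, so 128 > 112.
Hence a = 7 is a counterexample.

a = 7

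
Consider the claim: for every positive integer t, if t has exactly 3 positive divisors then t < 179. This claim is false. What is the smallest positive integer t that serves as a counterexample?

t = 289

For t = 4, 9, 25, 49, 121, 169 the conclusion holds.
t = 289: τ(289) = 3; 289 ≥ 179.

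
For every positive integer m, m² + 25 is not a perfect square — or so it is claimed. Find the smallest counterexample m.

The first 11 eligible values, up to m = 11, all satisfy the conclusion.
m = 12: 12² + 25 = 169 = 13², a perfect square.
So m = 12 is the smallest counterexample.

m = 12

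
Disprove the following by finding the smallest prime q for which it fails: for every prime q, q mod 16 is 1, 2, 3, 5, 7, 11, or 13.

Check each prime q in order until the claim fails.
For q = 2, 3, 5, 7, 11, 13, 17, 19, 23, 29 the conclusion holds.
q = 31: 31 mod 16 = 15 — not in {1, 2, 3, 5, 7, 11, 13}.
Thus q = 31 disproves the claim, and no smaller q works.

q = 31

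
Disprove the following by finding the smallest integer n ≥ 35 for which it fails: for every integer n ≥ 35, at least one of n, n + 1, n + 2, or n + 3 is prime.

The first 13 eligible values, up to n = 47, all satisfy the conclusion.
n = 48: 48 = 2 × 24; 49 = 7 × 7; 50 = 2 × 25; 51 = 3 × 17 — all composite.

n = 48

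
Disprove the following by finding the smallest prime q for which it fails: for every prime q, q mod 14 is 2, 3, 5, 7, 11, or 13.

Check each prime q in order until the claim fails.
For q = 2, 3, 5, 7, 11, 13, 17, 19 the conclusion holds.
q = 23: 23 mod 14 = 9 — not in {2, 3, 5, 7, 11, 13}.

q = 23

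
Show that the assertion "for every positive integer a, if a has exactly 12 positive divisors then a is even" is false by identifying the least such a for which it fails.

Check each positive integer a in order until a has exactly 12 positive divisors but a is odd.
For a = 60, 72, 84, 90, …, 294, 306, 308 the conclusion holds.
a = 315: divisors of 315: 12 divisors; 315 is odd.

a = 315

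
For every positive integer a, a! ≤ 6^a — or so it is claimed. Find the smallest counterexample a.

a = 14

A counterexample is any positive integer a such that a! > 6^a; we check each in order.
For a = 1, 2, 3, 4, …, 11, 12, 13 the conclusion holds.
a = 14: a! = 87178291200 and 6^a = 78364164096, so 87178291200 > 78364164096.
So a = 14 is the smallest counterexample.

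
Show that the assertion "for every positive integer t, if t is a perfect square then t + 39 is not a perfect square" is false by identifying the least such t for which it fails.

Check each positive integer t in order until t is a perfect square but t + 39 is a perfect square.
t = 1: 1 + 39 = 40, not a perfect square.
t = 4: 4 + 39 = 43, not a perfect square.
t = 9: 9 + 39 = 48, not a perfect square.
t = 16: 16 + 39 = 55, not a perfect square.
t = 25: 25 = 5² and 25 + 39 = 64 = 8².

t = 25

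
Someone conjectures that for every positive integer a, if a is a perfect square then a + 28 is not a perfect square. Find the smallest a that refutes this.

A counterexample is any positive integer a such that a is a perfect square but a + 28 is a perfect square; we check each in order.
The first 5 eligible values, up to a = 25, all satisfy the conclusion.
a = 36: 36 = 6² and 36 + 28 = 64 = 8².

a = 36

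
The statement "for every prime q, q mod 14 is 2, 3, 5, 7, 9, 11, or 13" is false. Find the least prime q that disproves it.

Check each prime q in order until the claim fails.
For q = 2, 3, 5, 7, 11, 13, 17, 19, 23 the conclusion holds.
q = 29: 29 mod 14 = 1 — not in {2, 3, 5, 7, 9, 11, 13}.
Thus q = 29 disproves the claim, and no smaller q works.

q = 29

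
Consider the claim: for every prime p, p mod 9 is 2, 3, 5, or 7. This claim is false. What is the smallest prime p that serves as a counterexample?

p = 13

Check each prime p in order until the claim fails.
p = 2: 2 mod 9 = 2.
p = 3: 3 mod 9 = 3.
p = 5: 5 mod 9 = 5.
p = 7: 7 mod 9 = 7.
p = 11: 11 mod 9 = 2.
p = 13: 13 mod 9 = 4 — not in {2, 3, 5, 7}.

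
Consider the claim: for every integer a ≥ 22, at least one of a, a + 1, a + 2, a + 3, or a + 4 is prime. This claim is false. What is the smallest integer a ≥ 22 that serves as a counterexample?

We need the least integer a ≥ 22 for which a, a + 1, a + 2, a + 3, a + 4 are all composite.
a = 22: 23 is prime.
a = 23: 23 is prime.
a = 24: 24 = 2 × 12; 25 = 5 × 5; 26 = 2 × 13; 27 = 3 × 9; 28 = 2 × 14 — all composite.
So a = 24 is the smallest counterexample.

a = 24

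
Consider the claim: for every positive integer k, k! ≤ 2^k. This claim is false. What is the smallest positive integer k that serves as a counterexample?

k = 4

A counterexample is any positive integer k such that k! > 2^k; we check each in order.
For k = 1, 2, 3 the conclusion holds.
k = 4: k! = 24 and 2^k = 16, so 24 > 16.
So k = 4 is the smallest counterexample.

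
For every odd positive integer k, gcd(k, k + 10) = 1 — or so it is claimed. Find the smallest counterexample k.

k = 5

Check each odd positive integer k in order until gcd(k, k + 10) > 1.
k = 1: gcd(1, 11) = 1.
k = 3: gcd(3, 13) = 1.
k = 5: gcd(5, 15) = 5.
So k = 5 is the smallest counterexample.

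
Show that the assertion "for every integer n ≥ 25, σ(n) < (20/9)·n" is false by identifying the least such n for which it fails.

n = 30

n = 25: σ(25) = 31; 31 < 500/9.
n = 26: σ(26) = 42; 42 < 520/9.
n = 27: σ(27) = 40; 40 < 60.
n = 28: σ(28) = 56; 56 < 560/9.
n = 29: σ(29) = 30; 30 < 580/9.
n = 30: σ(30) = 72; 72 ≥ 200/3.
So n = 30 is the smallest counterexample.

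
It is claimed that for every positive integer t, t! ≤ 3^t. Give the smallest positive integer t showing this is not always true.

Check each positive integer t in order until t! > 3^t.
The first 6 eligible values, up to t = 6, all satisfy the conclusion.
t = 7: t! = 5040 and 3^t = 2187, so 5040 > 2187.
Thus t = 7 disproves the claim, and no smaller t works.

t = 7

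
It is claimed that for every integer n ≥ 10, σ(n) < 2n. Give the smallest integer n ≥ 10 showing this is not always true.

We need the least integer n ≥ 10 for which the claim fails.
For n = 10, 11 the conclusion holds.
n = 12: σ(12) = 28; 28 ≥ 24.
Hence n = 12 is a counterexample.

n = 12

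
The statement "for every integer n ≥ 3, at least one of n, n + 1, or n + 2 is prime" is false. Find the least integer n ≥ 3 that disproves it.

A counterexample is any integer n ≥ 3 such that n, n + 1, n + 2 are all composite; we check each in order.
The first 5 eligible values, up to n = 7, all satisfy the conclusion.
n = 8: 8 = 2 × 4; 9 = 3 × 3; 10 = 2 × 5 — all composite.

n = 8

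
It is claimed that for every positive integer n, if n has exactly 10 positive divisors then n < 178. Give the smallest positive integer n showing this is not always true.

n = 208

We need the least positive integer n for which n has exactly 10 positive divisors but the claim fails.
n = 48: τ(48) = 10; 48 < 178.
n = 80: τ(80) = 10; 80 < 178.
n = 112: τ(112) = 10; 112 < 178.
n = 162: τ(162) = 10; 162 < 178.
n = 176: τ(176) = 10; 176 < 178.
n = 208: τ(208) = 10; 208 ≥ 178.
Thus n = 208 disproves the claim, and no smaller n works.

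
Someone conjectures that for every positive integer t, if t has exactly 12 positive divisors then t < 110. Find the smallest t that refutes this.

We need the least positive integer t for which t has exactly 12 positive divisors but the claim fails.
For t = 60, 72, 84, 90, 96, 108 the conclusion holds.
t = 126: τ(126) = 12; 126 ≥ 110.
So t = 126 is the smallest counterexample.

t = 126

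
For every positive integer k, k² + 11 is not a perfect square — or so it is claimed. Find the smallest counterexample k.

Check each positive integer k in order until k² + 11 is a perfect square.
The first 4 eligible values, up to k = 4, all satisfy the conclusion.
k = 5: 5² + 11 = 36 = 6², a perfect square.

k = 5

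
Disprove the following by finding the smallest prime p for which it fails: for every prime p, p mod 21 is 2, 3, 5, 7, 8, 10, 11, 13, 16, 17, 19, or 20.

We need the least prime p for which the claim fails.
The first 13 eligible values, up to p = 41, all satisfy the conclusion.
p = 43: 43 mod 21 = 1 — not in {2, 3, 5, 7, 8, 10, 11, 13, 16, 17, 19, 20}.

p = 43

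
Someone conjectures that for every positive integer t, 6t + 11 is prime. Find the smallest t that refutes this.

t = 1: 6t + 11 = 17, prime.
t = 2: 6t + 11 = 23, prime.
t = 3: 6t + 11 = 29, prime.
t = 4: 6t + 11 = 35 = 5 × 7, composite.

t = 4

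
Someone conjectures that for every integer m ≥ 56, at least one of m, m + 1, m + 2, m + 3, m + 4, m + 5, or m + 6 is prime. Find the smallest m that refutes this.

m = 90

The first 34 eligible values, up to m = 89, all satisfy the conclusion.
m = 90: 90 = 2 × 45; 91 = 7 × 13; 92 = 2 × 46; 93 = 3 × 31; 94 = 2 × 47; 95 = 5 × 19; 96 = 2 × 48 — all composite.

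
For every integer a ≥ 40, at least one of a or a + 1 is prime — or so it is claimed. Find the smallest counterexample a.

A counterexample is any integer a ≥ 40 such that a, a + 1 are both composite; we check each in order.
The first 4 eligible values, up to a = 43, all satisfy the conclusion.
a = 44: 44 = 2 × 22; 45 = 3 × 15 — both composite.
Hence a = 44 is a counterexample.

a = 44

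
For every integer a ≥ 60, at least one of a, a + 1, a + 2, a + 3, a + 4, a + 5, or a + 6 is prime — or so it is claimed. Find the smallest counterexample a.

A counterexample is any integer a ≥ 60 such that a, a + 1, a + 2, a + 3, a + 4, a + 5, a + 6 are all composite; we check each in order.
For a = 60, 61, 62, 63, …, 87, 88, 89 the conclusion holds.
a = 90: 90 = 2 × 45; 91 = 7 × 13; 92 = 2 × 46; 93 = 3 × 31; 94 = 2 × 47; 95 = 5 × 19; 96 = 2 × 48 — all composite.
Hence a = 90 is a counterexample.

a = 90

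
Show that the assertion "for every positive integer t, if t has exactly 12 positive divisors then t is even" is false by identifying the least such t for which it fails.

We need the least positive integer t for which t has exactly 12 positive divisors but t is odd.
For t = 60, 72, 84, 90, …, 294, 306, 308 the conclusion holds.
t = 315: divisors of 315: 12 divisors; 315 is odd.

t = 315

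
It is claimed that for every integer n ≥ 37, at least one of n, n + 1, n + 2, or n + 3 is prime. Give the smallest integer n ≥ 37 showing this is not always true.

We need the least integer n ≥ 37 for which n, n + 1, n + 2, n + 3 are all composite.
The first 11 eligible values, up to n = 47, all satisfy the conclusion.
n = 48: 48 = 2 × 24; 49 = 7 × 7; 50 = 2 × 25; 51 = 3 × 17 — all composite.
Thus n = 48 disproves the claim, and no smaller n works.

n = 48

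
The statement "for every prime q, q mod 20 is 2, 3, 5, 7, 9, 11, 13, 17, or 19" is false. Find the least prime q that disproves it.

q = 41

For q = 2, 3, 5, 7, …, 29, 31, 37 the conclusion holds.
q = 41: 41 mod 20 = 1 — not in {2, 3, 5, 7, 9, 11, 13, 17, 19}.
So q = 41 is the smallest counterexample.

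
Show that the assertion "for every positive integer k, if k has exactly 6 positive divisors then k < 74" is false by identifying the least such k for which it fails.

A counterexample is any positive integer k such that k has exactly 6 positive divisors but the claim fails; we check each in order.
For k = 12, 18, 20, 28, …, 52, 63, 68 the conclusion holds.
k = 75: τ(75) = 6; 75 ≥ 74.

k = 75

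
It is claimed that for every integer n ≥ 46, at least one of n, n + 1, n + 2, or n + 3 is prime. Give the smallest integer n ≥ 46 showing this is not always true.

n = 48

n = 46: 47 is prime.
n = 47: 47 is prime.
n = 48: 48 = 2 × 24; 49 = 7 × 7; 50 = 2 × 25; 51 = 3 × 17 — all composite.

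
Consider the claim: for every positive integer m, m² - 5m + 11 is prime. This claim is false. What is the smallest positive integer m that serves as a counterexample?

We need the least positive integer m for which m² - 5m + 11 is not prime.
The first 6 eligible values, up to m = 6, all satisfy the conclusion.
m = 7: m² - 5m + 11 = 25 = 5 × 5, composite.
So m = 7 is the smallest counterexample.

m = 7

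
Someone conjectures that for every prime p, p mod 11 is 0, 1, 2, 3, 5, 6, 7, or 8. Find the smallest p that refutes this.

p = 31

Check each prime p in order until the claim fails.
The first 10 eligible values, up to p = 29, all satisfy the conclusion.
p = 31: 31 mod 11 = 9 — not in {0, 1, 2, 3, 5, 6, 7, 8}.
Thus p = 31 disproves the claim, and no smaller p works.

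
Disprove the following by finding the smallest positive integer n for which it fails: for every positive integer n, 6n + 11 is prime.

A counterexample is any positive integer n such that 6n + 11 is not prime; we check each in order.
For n = 1, 2, 3 the conclusion holds.
n = 4: 6n + 11 = 35 = 5 × 7, composite.
Thus n = 4 disproves the claim, and no smaller n works.

n = 4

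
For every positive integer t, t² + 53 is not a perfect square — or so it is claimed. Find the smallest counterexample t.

A counterexample is any positive integer t such that t² + 53 is a perfect square; we check each in order.
For t = 1, 2, 3, 4, …, 23, 24, 25 the conclusion holds.
t = 26: 26² + 53 = 729 = 27², a perfect square.

t = 26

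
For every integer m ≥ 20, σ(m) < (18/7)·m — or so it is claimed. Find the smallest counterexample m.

A counterexample is any integer m ≥ 20 such that the claim fails; we check each in order.
For m = 20, 21, 22, 23, …, 45, 46, 47 the conclusion holds.
m = 48: σ(48) = 124; 124 ≥ 864/7.

m = 48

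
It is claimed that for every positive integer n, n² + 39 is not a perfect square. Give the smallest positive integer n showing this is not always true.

Check each positive integer n in order until n² + 39 is a perfect square.
The first 4 eligible values, up to n = 4, all satisfy the conclusion.
n = 5: 5² + 39 = 64 = 8², a perfect square.

n = 5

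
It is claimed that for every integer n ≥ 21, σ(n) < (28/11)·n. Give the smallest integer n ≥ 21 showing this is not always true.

Check each integer n ≥ 21 in order until the claim fails.
For n = 21, 22, 23, 24, …, 45, 46, 47 the conclusion holds.
n = 48: σ(48) = 124; 124 ≥ 1344/11.
So n = 48 is the smallest counterexample.

n = 48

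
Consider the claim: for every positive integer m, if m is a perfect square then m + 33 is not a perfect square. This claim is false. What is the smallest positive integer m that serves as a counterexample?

m = 16

For m = 1, 4, 9 the conclusion holds.
m = 16: 16 = 4² and 16 + 33 = 49 = 7².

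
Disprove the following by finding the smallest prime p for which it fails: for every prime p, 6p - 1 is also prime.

We need the least prime p for which 6p - 1 is not prime.
The first 4 eligible values, up to p = 7, all satisfy the conclusion.
p = 11: 6p - 1 = 65 = 5 × 13, not prime.

p = 11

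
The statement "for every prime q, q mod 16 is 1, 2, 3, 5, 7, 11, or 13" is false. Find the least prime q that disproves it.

q = 31

Check each prime q in order until the claim fails.
For q = 2, 3, 5, 7, 11, 13, 17, 19, 23, 29 the conclusion holds.
q = 31: 31 mod 16 = 15 — not in {1, 2, 3, 5, 7, 11, 13}.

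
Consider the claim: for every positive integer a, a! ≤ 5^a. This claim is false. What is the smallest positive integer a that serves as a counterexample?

a = 12

We need the least positive integer a for which a! > 5^a.
For a = 1, 2, 3, 4, …, 9, 10, 11 the conclusion holds.
a = 12: a! = 479001600 and 5^a = 244140625, so 479001600 > 244140625.
Hence a = 12 is a counterexample.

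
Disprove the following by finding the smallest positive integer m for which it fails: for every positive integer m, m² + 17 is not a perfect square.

The first 7 eligible values, up to m = 7, all satisfy the conclusion.
m = 8: 8² + 17 = 81 = 9², a perfect square.

m = 8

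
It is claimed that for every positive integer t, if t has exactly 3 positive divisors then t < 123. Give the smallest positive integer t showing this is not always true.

Check each positive integer t in order until t has exactly 3 positive divisors but the claim fails.
t = 4: τ(4) = 3; 4 < 123.
t = 9: τ(9) = 3; 9 < 123.
t = 25: τ(25) = 3; 25 < 123.
t = 49: τ(49) = 3; 49 < 123.
t = 121: τ(121) = 3; 121 < 123.
t = 169: τ(169) = 3; 169 ≥ 123.
Thus t = 169 disproves the claim, and no smaller t works.

t = 169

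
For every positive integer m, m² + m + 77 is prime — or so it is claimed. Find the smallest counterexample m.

The first 5 eligible values, up to m = 5, all satisfy the conclusion.
m = 6: m² + m + 77 = 119 = 7 × 17, composite.

m = 6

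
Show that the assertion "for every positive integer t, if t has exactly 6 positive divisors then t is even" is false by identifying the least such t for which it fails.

t = 45

The first 6 eligible values, up to t = 44, all satisfy the conclusion.
t = 45: divisors of 45: 1, 3, 5, 9, 15, 45; 45 is odd.
So t = 45 is the smallest counterexample.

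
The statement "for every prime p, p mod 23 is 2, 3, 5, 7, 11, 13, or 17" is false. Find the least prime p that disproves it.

A counterexample is any prime p such that the claim fails; we check each in order.
The first 7 eligible values, up to p = 17, all satisfy the conclusion.
p = 19: 19 mod 23 = 19 — not in {2, 3, 5, 7, 11, 13, 17}.

p = 19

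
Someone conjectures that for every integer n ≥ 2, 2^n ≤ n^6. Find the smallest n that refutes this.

Check each integer n ≥ 2 in order until 2^n > n^6.
The first 28 eligible values, up to n = 29, all satisfy the conclusion.
n = 30: 2^n = 1073741824 and n^6 = 729000000, so 1073741824 > 729000000.
So n = 30 is the smallest counterexample.

n = 30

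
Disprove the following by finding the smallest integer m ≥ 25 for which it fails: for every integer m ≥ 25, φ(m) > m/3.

m = 30

Check each integer m ≥ 25 in order until the claim fails.
For m = 25, 26, 27, 28, 29 the conclusion holds.
m = 30: φ(30) = 8 and 30/3 = 10, so φ(30) ≤ 30/3.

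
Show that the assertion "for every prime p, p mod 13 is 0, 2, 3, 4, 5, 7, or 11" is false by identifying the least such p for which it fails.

p = 19

For p = 2, 3, 5, 7, 11, 13, 17 the conclusion holds.
p = 19: 19 mod 13 = 6 — not in {0, 2, 3, 4, 5, 7, 11}.
Thus p = 19 disproves the claim, and no smaller p works.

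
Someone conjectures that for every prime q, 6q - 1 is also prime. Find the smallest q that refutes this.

Check each prime q in order until 6q - 1 is not prime.
q = 2: 6q - 1 = 11, prime.
q = 3: 6q - 1 = 17, prime.
q = 5: 6q - 1 = 29, prime.
q = 7: 6q - 1 = 41, prime.
q = 11: 6q - 1 = 65 = 5 × 13, not prime.
Thus q = 11 disproves the claim, and no smaller q works.

q = 11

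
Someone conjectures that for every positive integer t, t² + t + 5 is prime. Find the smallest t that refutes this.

t = 4

t = 1: t² + t + 5 = 7, prime.
t = 2: t² + t + 5 = 11, prime.
t = 3: t² + t + 5 = 17, prime.
t = 4: t² + t + 5 = 25 = 5 × 5, composite.
Hence t = 4 is a counterexample.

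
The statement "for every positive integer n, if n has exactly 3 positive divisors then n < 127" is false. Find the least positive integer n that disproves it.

n = 4: τ(4) = 3; 4 < 127.
n = 9: τ(9) = 3; 9 < 127.
n = 25: τ(25) = 3; 25 < 127.
n = 49: τ(49) = 3; 49 < 127.
n = 121: τ(121) = 3; 121 < 127.
n = 169: τ(169) = 3; 169 ≥ 127.

n = 169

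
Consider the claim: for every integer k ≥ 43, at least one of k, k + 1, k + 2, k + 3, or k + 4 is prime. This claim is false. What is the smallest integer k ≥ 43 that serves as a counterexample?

Check each integer k ≥ 43 in order until k, k + 1, k + 2, k + 3, k + 4 are all composite.
For k = 43, 44, 45, 46, 47 the conclusion holds.
k = 48: 48 = 2 × 24; 49 = 7 × 7; 50 = 2 × 25; 51 = 3 × 17; 52 = 2 × 26 — all composite.
Hence k = 48 is a counterexample.

k = 48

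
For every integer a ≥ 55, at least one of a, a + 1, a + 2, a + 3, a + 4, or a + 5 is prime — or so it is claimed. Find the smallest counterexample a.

A counterexample is any integer a ≥ 55 such that a, a + 1, a + 2, a + 3, a + 4, a + 5 are all composite; we check each in order.
For a = 55, 56, 57, 58, …, 87, 88, 89 the conclusion holds.
a = 90: 90 = 2 × 45; 91 = 7 × 13; 92 = 2 × 46; 93 = 3 × 31; 94 = 2 × 47; 95 = 5 × 19 — all composite.
So a = 90 is the smallest counterexample.

a = 90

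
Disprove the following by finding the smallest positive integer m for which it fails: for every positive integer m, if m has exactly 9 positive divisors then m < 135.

m = 196

A counterexample is any positive integer m such that m has exactly 9 positive divisors but the claim fails; we check each in order.
m = 36: τ(36) = 9; 36 < 135.
m = 100: τ(100) = 9; 100 < 135.
m = 196: τ(196) = 9; 196 ≥ 135.
So m = 196 is the smallest counterexample.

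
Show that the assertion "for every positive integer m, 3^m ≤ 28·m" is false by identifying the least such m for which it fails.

We need the least positive integer m for which 3^m > 28·m.
m = 1: 3^m = 3 and 28·m = 28, so 3 ≤ 28.
m = 2: 3^m = 9 and 28·m = 56, so 9 ≤ 56.
m = 3: 3^m = 27 and 28·m = 84, so 27 ≤ 84.
m = 4: 3^m = 81 and 28·m = 112, so 81 ≤ 112.
m = 5: 3^m = 243 and 28·m = 140, so 243 > 140.
So m = 5 is the smallest counterexample.

m = 5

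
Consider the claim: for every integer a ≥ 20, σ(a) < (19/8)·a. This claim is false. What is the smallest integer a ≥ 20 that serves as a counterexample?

A counterexample is any integer a ≥ 20 such that the claim fails; we check each in order.
a = 20: σ(20) = 42; 42 < 95/2.
a = 21: σ(21) = 32; 32 < 399/8.
a = 22: σ(22) = 36; 36 < 209/4.
a = 23: σ(23) = 24; 24 < 437/8.
a = 24: σ(24) = 60; 60 ≥ 57.

a = 24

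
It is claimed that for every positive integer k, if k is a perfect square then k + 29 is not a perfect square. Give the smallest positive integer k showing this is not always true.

Check each positive integer k in order until k is a perfect square but k + 29 is a perfect square.
The first 13 eligible values, up to k = 169, all satisfy the conclusion.
k = 196: 196 = 14² and 196 + 29 = 225 = 15².
So k = 196 is the smallest counterexample.

k = 196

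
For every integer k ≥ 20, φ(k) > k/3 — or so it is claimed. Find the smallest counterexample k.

k = 24

k = 20: φ(20) = 8 and 20/3 = 20/3, so φ(20) > 20/3.
k = 21: φ(21) = 12 and 21/3 = 7, so φ(21) > 21/3.
k = 22: φ(22) = 10 and 22/3 = 22/3, so φ(22) > 22/3.
k = 23: φ(23) = 22 and 23/3 = 23/3, so φ(23) > 23/3.
k = 24: φ(24) = 8 and 24/3 = 8, so φ(24) ≤ 24/3.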